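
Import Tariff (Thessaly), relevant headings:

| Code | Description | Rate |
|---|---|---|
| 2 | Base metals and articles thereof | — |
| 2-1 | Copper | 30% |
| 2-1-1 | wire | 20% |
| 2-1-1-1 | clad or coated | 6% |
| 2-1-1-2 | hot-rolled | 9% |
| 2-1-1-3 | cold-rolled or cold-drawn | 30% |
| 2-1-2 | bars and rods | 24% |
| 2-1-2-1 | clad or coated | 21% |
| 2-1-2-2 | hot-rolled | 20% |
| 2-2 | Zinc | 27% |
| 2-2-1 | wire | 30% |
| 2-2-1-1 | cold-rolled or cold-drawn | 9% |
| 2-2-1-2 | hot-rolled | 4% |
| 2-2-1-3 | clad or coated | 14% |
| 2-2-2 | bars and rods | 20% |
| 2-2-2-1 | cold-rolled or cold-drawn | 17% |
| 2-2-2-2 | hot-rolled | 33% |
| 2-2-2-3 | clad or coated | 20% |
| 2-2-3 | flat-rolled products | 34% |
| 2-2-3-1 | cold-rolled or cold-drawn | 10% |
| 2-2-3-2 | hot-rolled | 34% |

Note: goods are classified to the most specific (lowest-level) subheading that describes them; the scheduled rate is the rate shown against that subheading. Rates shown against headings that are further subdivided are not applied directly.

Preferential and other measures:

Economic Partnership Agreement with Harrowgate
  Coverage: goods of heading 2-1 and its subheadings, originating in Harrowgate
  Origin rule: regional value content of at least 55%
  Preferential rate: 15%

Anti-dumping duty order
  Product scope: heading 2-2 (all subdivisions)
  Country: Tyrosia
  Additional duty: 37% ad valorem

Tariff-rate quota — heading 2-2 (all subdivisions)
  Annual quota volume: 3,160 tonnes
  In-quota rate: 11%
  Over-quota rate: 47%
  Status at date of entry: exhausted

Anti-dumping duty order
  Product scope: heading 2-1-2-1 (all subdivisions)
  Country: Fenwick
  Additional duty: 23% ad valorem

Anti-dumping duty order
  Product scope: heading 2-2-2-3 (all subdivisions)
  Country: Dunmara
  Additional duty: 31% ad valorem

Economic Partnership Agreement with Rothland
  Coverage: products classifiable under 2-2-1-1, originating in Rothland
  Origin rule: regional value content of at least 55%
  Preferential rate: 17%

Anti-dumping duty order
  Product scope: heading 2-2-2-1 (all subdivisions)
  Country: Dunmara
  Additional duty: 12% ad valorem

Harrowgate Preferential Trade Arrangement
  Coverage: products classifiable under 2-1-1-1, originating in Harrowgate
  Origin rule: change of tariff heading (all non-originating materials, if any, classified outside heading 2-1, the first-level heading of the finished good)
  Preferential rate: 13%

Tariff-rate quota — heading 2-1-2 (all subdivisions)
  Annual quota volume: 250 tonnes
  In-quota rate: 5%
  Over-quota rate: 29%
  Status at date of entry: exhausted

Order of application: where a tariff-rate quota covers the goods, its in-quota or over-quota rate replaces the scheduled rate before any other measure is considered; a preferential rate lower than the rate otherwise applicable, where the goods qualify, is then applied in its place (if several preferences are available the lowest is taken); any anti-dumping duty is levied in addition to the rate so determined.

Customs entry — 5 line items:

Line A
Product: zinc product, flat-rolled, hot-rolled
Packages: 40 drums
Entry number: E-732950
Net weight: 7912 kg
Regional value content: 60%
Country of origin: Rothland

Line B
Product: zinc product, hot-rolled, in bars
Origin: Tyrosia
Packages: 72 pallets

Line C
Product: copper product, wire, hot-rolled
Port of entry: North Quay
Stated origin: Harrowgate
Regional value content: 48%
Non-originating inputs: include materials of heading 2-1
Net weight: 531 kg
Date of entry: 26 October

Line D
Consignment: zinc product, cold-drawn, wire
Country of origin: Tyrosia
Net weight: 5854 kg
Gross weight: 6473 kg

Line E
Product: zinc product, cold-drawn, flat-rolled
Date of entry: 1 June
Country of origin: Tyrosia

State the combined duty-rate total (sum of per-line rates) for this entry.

Line A: zinc → 2-2; flat-rolled → 2-2-3; hot-rolled → 2-2-3-2. Scheduled 34%. quota on 2-2 exhausted → over-quota 47%; Rothland agreement on 2-2-1-1: 2-2-3-2 not covered. → 47%.
Line B: zinc → 2-2; in bars → 2-2-2; hot-rolled → 2-2-2-2. Scheduled 33%. quota on 2-2 exhausted → over-quota 47%; anti-dumping (Tyrosia, 2-2): +37%; total 47% + 37% = 84%. → 84%.
Line C: copper → 2-1; wire → 2-1-1; hot-rolled → 2-1-1-2. Scheduled 9%. Harrowgate agreement on 2-1: RVC < 55%; Harrowgate agreement on 2-1-1-1: 2-1-1-2 not covered. → 9%.
Line D: zinc → 2-2; wire → 2-2-1; cold-drawn → 2-2-1-1. Scheduled 9%. quota on 2-2 exhausted → over-quota 47%; anti-dumping (Tyrosia, 2-2): +37%; total 47% + 37% = 84%. → 84%.
Line E: zinc → 2-2; flat-rolled → 2-2-3; cold-drawn → 2-2-3-1. Scheduled 10%. quota on 2-2 exhausted → over-quota 47%; anti-dumping (Tyrosia, 2-2): +37%; total 47% + 37% = 84%. → 84%.
Sum: 47% + 84% + 9% + 84% + 84% = 308%.

308%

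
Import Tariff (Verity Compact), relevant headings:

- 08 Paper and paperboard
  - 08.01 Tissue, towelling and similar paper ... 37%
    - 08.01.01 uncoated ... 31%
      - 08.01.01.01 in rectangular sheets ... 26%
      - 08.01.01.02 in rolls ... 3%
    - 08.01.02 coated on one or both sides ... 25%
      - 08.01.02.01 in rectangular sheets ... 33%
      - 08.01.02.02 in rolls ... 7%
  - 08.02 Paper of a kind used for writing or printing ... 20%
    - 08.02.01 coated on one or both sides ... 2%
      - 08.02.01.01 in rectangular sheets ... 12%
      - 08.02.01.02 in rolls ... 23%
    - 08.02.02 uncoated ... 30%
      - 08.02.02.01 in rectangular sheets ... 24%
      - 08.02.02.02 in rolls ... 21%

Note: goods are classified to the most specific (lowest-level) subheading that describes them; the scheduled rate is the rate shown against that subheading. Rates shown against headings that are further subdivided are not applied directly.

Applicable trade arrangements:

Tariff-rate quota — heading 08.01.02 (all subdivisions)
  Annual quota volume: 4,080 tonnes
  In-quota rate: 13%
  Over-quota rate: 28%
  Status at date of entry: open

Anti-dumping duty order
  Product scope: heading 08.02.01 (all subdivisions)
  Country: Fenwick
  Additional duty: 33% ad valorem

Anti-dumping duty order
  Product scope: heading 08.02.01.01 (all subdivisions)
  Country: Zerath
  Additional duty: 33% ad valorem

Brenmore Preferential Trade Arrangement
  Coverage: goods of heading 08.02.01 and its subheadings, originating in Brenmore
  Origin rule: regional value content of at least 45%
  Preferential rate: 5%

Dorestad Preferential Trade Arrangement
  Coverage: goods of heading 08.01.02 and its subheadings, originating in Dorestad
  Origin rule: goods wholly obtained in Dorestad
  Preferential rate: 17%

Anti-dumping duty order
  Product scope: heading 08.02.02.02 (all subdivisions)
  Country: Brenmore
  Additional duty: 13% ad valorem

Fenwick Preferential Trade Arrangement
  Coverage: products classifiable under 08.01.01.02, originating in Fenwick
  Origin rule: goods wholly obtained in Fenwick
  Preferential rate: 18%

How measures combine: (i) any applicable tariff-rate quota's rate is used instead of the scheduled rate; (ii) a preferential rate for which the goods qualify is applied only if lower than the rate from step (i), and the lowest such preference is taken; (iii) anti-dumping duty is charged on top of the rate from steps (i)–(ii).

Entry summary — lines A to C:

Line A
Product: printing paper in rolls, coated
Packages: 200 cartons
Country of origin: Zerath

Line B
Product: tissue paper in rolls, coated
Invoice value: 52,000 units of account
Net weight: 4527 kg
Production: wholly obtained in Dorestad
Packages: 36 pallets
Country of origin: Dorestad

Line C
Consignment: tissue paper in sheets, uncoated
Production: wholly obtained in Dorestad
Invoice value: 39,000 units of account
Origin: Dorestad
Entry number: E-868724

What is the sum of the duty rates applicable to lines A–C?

62%

Line A: printing paper → 08.02; coated → 08.02.01; in rolls → 08.02.01.02. Scheduled 23%. No special measure applies. → 23%.
Line B: tissue paper → 08.01; coated → 08.01.02; in rolls → 08.01.02.02. Scheduled 7%. quota on 08.01.02 open → in-quota 13%; Dorestad agreement on 08.01.02: wholly obtained → 17% available; preference 17% not lower than 13% → no reduction. → 13%.
Line C: tissue paper → 08.01; uncoated → 08.01.01; in sheets → 08.01.01.01. Scheduled 26%. Dorestad agreement on 08.01.02: 08.01.01.01 not covered. → 26%.
Sum: 23% + 13% + 26% = 62%.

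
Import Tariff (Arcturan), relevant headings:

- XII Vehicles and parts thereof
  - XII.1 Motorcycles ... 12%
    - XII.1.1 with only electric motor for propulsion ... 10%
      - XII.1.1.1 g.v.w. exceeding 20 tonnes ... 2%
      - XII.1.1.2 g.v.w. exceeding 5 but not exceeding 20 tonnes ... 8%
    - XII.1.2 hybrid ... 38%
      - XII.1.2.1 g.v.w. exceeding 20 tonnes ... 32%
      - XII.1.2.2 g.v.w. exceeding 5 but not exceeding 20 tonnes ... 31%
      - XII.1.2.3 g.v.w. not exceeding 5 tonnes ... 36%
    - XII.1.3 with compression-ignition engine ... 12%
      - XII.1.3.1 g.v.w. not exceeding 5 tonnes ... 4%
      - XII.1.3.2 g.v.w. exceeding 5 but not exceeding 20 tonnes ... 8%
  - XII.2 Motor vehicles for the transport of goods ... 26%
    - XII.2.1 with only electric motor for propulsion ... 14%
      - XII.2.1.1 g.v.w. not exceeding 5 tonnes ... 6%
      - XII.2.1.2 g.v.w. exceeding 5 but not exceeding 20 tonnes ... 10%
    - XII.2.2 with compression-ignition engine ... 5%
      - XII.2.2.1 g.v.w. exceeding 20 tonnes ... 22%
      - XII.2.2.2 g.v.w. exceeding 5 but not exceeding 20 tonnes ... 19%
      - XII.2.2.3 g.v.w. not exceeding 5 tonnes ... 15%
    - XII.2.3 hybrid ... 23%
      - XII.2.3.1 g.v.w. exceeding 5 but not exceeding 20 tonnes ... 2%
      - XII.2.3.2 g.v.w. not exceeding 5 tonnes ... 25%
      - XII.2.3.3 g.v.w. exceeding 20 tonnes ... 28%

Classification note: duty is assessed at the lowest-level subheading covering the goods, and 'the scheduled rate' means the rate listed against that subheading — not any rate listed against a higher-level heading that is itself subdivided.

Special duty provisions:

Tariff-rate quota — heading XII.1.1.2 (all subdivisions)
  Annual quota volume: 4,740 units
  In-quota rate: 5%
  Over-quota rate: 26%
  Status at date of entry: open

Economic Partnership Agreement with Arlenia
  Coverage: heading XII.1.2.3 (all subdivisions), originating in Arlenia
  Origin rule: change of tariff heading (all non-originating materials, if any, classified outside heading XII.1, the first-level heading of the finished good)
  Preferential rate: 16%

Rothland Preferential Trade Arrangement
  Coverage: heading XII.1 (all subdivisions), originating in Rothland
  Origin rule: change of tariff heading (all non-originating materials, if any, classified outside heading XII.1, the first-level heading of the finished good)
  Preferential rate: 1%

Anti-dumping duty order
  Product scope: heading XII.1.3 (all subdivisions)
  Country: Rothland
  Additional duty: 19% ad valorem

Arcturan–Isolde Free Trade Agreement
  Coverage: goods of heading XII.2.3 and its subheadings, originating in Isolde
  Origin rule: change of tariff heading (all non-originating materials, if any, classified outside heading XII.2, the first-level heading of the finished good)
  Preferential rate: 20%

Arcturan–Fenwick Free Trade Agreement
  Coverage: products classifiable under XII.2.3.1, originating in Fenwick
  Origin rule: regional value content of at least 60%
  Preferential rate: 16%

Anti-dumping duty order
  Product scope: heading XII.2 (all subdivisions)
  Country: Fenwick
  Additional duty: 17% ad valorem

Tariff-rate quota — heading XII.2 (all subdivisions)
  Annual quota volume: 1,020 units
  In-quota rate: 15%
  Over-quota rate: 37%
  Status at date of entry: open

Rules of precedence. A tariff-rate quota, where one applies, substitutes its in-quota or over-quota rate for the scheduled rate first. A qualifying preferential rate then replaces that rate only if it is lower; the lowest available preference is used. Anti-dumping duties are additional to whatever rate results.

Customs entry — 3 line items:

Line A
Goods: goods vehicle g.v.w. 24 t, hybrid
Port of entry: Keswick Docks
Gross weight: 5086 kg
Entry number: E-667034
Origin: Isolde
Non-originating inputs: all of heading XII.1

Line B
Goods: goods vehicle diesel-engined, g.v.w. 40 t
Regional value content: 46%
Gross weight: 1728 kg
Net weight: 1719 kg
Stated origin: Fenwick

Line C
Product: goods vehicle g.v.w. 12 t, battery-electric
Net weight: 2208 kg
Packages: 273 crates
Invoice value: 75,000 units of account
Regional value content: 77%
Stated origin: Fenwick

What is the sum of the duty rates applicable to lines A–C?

79%

Line A: goods vehicle → XII.2; hybrid → XII.2.3; g.v.w. 24 t → XII.2.3.3. Scheduled 28%. quota on XII.2 open → in-quota 15%; Isolde agreement on XII.2.3: CTH met → 20% available; preference 20% not lower than 15% → no reduction. → 15%.
Line B: goods vehicle → XII.2; diesel-engined → XII.2.2; g.v.w. 40 t → XII.2.2.1. Scheduled 22%. quota on XII.2 open → in-quota 15%; Fenwick agreement on XII.2.3.1: XII.2.2.1 not covered; anti-dumping (Fenwick, XII.2): +17%; total 15% + 17% = 32%. → 32%.
Line C: goods vehicle → XII.2; battery-electric → XII.2.1; g.v.w. 12 t → XII.2.1.2. Scheduled 10%. quota on XII.2 open → in-quota 15%; Fenwick agreement on XII.2.3.1: XII.2.1.2 not covered; anti-dumping (Fenwick, XII.2): +17%; total 15% + 17% = 32%. → 32%.
Sum: 15% + 32% + 32% = 79%.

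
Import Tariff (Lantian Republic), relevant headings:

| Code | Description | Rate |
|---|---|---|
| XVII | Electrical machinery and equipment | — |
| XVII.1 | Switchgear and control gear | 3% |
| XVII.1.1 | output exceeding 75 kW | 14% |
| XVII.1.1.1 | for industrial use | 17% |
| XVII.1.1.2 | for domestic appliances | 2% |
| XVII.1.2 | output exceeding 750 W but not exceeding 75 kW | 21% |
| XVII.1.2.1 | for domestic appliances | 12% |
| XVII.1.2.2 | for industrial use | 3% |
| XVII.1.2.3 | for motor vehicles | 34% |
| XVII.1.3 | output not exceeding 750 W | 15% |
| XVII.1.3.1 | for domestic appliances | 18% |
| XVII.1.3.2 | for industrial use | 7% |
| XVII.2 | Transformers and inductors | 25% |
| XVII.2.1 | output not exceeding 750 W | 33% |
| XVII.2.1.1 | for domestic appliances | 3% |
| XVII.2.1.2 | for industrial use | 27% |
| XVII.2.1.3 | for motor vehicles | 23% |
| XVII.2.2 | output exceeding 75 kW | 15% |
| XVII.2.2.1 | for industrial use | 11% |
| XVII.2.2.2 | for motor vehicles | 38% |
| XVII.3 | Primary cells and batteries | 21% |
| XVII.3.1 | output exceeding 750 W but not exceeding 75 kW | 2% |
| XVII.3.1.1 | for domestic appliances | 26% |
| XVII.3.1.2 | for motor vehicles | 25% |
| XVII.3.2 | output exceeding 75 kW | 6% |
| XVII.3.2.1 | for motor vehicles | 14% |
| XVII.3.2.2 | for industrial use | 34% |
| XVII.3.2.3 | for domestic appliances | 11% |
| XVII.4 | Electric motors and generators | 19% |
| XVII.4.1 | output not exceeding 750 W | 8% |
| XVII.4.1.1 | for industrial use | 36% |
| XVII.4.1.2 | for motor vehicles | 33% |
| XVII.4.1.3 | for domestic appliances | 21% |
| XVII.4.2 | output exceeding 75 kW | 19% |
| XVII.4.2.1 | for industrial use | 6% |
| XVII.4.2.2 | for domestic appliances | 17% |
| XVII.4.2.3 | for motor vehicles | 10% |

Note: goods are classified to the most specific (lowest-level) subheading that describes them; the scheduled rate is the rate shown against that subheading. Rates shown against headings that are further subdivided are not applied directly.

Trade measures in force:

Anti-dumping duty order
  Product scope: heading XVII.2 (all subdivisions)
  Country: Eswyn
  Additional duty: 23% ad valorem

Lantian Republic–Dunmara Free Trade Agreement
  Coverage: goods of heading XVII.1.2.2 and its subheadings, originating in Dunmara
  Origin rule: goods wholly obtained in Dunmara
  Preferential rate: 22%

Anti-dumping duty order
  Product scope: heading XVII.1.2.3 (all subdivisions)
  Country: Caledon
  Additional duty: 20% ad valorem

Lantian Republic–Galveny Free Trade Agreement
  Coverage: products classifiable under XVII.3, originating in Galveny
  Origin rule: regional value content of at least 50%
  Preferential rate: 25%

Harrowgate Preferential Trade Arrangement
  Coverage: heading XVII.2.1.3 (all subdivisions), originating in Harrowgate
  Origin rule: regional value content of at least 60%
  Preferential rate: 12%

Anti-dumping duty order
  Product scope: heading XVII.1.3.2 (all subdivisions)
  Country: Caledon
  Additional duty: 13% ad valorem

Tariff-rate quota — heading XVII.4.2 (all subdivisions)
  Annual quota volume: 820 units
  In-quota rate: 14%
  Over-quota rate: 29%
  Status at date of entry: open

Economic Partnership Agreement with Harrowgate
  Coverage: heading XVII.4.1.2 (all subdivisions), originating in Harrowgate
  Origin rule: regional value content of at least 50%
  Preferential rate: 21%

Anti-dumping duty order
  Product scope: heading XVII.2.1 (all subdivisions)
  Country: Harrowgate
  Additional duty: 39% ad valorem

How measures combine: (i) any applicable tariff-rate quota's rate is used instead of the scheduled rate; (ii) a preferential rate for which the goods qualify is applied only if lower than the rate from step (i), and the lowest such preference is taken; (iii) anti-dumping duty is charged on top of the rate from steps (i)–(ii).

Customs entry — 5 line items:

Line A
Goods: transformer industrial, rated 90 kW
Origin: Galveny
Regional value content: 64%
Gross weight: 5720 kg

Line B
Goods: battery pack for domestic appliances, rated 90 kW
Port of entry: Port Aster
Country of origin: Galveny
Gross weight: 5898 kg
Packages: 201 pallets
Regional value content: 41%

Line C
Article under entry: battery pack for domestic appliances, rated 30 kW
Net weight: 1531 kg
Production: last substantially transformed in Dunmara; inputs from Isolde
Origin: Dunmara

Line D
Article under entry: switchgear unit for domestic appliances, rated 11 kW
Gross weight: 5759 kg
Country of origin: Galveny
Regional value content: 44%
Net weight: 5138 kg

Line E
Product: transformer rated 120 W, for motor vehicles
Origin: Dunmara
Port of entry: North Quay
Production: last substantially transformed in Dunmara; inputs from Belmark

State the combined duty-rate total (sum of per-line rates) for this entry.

83%

Line A: transformer → XVII.2; rated 90 kW → XVII.2.2; industrial → XVII.2.2.1. Scheduled 11%. Galveny agreement on XVII.3: XVII.2.2.1 not covered. → 11%.
Line B: battery pack → XVII.3; rated 90 kW → XVII.3.2; for domestic appliances → XVII.3.2.3. Scheduled 11%. Galveny agreement on XVII.3: RVC < 50%. → 11%.
Line C: battery pack → XVII.3; rated 30 kW → XVII.3.1; for domestic appliances → XVII.3.1.1. Scheduled 26%. Dunmara agreement on XVII.1.2.2: XVII.3.1.1 not covered. → 26%.
Line D: switchgear unit → XVII.1; rated 11 kW → XVII.1.2; for domestic appliances → XVII.1.2.1. Scheduled 12%. Galveny agreement on XVII.3: XVII.1.2.1 not covered. → 12%.
Line E: transformer → XVII.2; rated 120 W → XVII.2.1; for motor vehicles → XVII.2.1.3. Scheduled 23%. Dunmara agreement on XVII.1.2.2: XVII.2.1.3 not covered. → 23%.
Sum: 11% + 11% + 26% + 12% + 23% = 83%.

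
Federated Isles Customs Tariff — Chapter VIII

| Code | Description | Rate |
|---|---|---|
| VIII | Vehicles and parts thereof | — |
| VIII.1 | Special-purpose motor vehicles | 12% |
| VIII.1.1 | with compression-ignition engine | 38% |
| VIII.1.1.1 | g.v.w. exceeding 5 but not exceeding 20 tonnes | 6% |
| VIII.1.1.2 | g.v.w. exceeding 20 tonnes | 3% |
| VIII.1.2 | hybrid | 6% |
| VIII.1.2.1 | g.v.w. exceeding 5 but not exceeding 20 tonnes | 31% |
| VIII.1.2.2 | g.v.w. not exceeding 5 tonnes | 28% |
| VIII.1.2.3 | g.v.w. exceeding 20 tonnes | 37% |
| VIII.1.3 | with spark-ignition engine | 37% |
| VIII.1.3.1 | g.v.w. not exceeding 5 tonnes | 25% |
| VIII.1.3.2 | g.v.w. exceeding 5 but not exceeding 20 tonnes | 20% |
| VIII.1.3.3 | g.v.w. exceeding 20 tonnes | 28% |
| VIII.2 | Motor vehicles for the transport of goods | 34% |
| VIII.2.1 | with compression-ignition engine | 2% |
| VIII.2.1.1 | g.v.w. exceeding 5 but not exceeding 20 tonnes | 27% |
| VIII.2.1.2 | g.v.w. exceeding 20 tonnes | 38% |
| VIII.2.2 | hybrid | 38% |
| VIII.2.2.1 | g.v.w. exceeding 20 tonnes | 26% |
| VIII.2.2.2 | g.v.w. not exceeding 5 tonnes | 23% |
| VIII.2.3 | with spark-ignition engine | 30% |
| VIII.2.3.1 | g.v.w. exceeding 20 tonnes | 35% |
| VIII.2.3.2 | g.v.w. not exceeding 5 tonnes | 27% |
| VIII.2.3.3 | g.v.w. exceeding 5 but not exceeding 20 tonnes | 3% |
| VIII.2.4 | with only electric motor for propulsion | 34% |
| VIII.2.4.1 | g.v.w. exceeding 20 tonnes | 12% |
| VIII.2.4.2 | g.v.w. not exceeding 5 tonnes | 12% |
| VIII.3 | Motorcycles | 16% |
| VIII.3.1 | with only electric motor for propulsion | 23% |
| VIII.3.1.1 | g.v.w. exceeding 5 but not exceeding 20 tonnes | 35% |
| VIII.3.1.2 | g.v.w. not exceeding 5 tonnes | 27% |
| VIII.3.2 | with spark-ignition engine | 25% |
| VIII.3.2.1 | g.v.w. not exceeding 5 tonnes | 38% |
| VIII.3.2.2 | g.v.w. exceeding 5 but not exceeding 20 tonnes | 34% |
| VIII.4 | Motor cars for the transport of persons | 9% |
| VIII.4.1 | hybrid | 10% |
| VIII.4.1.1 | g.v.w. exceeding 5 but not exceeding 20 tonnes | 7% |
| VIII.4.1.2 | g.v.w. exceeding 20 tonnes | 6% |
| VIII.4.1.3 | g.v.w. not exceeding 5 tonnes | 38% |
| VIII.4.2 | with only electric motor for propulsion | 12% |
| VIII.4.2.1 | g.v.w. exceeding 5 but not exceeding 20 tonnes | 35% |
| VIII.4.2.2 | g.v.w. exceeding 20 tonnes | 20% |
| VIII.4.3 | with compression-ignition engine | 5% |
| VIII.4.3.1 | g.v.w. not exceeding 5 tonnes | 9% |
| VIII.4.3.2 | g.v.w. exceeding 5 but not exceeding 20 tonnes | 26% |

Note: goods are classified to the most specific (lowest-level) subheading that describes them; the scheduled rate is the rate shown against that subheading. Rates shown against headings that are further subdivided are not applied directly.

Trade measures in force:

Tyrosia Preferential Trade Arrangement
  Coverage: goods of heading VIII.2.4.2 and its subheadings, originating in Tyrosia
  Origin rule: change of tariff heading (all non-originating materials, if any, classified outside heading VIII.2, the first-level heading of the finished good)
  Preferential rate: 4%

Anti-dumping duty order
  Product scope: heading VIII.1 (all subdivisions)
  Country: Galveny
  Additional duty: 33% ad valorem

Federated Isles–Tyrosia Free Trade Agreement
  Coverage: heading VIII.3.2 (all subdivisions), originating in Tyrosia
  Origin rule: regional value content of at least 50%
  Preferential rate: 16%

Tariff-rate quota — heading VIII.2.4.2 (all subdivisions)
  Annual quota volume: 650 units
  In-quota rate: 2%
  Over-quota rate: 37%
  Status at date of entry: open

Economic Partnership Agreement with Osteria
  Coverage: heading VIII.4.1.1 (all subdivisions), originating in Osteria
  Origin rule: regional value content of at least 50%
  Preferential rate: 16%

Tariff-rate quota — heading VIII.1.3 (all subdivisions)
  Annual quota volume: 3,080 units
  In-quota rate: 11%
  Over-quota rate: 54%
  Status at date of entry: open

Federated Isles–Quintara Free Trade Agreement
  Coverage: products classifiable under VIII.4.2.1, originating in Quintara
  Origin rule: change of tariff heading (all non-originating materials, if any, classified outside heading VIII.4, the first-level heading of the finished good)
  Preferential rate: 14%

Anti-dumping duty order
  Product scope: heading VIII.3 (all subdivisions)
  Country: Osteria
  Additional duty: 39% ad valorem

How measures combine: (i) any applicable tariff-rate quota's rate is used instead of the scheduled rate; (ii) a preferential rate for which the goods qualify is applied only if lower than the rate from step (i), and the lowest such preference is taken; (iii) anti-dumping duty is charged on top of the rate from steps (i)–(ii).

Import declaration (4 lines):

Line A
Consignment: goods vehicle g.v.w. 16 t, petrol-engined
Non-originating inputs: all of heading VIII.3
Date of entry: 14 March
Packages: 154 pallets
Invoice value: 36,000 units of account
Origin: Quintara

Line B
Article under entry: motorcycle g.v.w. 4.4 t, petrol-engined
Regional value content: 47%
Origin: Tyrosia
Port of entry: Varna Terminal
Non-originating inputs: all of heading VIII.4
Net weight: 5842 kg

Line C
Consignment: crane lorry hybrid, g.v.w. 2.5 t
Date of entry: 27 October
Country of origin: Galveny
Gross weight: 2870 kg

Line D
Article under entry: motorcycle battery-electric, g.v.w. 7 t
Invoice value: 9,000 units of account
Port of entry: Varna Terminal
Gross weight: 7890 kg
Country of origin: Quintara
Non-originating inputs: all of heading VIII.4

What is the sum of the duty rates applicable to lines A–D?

137%

Line A: goods vehicle → VIII.2; petrol-engined → VIII.2.3; g.v.w. 16 t → VIII.2.3.3. Scheduled 3%. Quintara agreement on VIII.4.2.1: VIII.2.3.3 not covered. → 3%.
Line B: motorcycle → VIII.3; petrol-engined → VIII.3.2; g.v.w. 4.4 t → VIII.3.2.1. Scheduled 38%. Tyrosia agreement on VIII.2.4.2: VIII.3.2.1 not covered; Tyrosia agreement on VIII.3.2: RVC < 50%. → 38%.
Line C: crane lorry → VIII.1; hybrid → VIII.1.2; g.v.w. 2.5 t → VIII.1.2.2. Scheduled 28%. anti-dumping (Galveny, VIII.1): +33%; total 28% + 33% = 61%. → 61%.
Line D: motorcycle → VIII.3; battery-electric → VIII.3.1; g.v.w. 7 t → VIII.3.1.1. Scheduled 35%. Quintara agreement on VIII.4.2.1: VIII.3.1.1 not covered. → 35%.
Sum: 3% + 38% + 61% + 35% = 137%.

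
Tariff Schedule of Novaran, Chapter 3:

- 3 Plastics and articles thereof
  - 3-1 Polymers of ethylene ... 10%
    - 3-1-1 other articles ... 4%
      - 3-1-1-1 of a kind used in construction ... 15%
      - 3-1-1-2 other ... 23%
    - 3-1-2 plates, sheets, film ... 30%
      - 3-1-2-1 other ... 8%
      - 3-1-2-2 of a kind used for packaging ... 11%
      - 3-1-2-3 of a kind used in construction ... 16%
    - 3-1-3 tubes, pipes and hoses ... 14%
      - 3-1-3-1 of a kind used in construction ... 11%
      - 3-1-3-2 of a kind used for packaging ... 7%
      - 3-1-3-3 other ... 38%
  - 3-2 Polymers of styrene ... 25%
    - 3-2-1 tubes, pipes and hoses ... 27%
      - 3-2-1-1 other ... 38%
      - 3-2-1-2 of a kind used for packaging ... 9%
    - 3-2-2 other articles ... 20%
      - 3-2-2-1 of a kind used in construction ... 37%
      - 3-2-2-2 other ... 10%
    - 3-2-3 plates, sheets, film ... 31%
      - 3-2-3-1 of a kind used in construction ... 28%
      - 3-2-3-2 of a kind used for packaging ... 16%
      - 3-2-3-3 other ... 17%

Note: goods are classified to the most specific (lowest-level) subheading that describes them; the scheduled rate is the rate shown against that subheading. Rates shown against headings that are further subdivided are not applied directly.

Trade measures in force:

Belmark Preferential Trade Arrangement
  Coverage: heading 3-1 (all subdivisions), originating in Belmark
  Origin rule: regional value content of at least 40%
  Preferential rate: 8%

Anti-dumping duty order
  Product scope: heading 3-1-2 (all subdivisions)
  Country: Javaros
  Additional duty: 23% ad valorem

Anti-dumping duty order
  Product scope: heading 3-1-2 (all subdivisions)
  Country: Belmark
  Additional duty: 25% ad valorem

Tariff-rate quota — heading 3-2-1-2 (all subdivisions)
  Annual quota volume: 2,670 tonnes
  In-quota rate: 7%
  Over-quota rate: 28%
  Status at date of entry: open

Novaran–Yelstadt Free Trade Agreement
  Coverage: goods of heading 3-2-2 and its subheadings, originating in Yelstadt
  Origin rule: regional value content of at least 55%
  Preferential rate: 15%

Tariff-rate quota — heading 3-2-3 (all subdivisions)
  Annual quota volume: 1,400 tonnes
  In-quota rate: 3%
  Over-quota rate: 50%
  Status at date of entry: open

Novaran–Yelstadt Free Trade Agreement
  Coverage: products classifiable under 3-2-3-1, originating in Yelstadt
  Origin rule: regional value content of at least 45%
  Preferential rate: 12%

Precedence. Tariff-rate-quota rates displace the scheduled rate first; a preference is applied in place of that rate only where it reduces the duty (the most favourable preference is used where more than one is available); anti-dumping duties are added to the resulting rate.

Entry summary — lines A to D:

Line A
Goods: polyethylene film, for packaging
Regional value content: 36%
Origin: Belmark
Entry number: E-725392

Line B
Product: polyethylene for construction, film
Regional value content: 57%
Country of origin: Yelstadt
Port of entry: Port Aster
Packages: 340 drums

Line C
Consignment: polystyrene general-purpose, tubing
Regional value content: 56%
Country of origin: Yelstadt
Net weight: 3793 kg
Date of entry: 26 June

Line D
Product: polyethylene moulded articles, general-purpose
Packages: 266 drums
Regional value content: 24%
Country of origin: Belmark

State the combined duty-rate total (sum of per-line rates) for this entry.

Line A: polyethylene → 3-1; film → 3-1-2; for packaging → 3-1-2-2. Scheduled 11%. Belmark agreement on 3-1: RVC < 40%; anti-dumping (Belmark, 3-1-2): +25%; total 11% + 25% = 36%. → 36%.
Line B: polyethylene → 3-1; film → 3-1-2; for construction → 3-1-2-3. Scheduled 16%. Yelstadt agreement on 3-2-2: 3-1-2-3 not covered; Yelstadt agreement on 3-2-3-1: 3-1-2-3 not covered. → 16%.
Line C: polystyrene → 3-2; tubing → 3-2-1; general-purpose → 3-2-1-1. Scheduled 38%. Yelstadt agreement on 3-2-2: 3-2-1-1 not covered; Yelstadt agreement on 3-2-3-1: 3-2-1-1 not covered. → 38%.
Line D: polyethylene → 3-1; moulded articles → 3-1-1; general-purpose → 3-1-1-2. Scheduled 23%. Belmark agreement on 3-1: RVC < 40%. → 23%.
Sum: 36% + 16% + 38% + 23% = 113%.

113%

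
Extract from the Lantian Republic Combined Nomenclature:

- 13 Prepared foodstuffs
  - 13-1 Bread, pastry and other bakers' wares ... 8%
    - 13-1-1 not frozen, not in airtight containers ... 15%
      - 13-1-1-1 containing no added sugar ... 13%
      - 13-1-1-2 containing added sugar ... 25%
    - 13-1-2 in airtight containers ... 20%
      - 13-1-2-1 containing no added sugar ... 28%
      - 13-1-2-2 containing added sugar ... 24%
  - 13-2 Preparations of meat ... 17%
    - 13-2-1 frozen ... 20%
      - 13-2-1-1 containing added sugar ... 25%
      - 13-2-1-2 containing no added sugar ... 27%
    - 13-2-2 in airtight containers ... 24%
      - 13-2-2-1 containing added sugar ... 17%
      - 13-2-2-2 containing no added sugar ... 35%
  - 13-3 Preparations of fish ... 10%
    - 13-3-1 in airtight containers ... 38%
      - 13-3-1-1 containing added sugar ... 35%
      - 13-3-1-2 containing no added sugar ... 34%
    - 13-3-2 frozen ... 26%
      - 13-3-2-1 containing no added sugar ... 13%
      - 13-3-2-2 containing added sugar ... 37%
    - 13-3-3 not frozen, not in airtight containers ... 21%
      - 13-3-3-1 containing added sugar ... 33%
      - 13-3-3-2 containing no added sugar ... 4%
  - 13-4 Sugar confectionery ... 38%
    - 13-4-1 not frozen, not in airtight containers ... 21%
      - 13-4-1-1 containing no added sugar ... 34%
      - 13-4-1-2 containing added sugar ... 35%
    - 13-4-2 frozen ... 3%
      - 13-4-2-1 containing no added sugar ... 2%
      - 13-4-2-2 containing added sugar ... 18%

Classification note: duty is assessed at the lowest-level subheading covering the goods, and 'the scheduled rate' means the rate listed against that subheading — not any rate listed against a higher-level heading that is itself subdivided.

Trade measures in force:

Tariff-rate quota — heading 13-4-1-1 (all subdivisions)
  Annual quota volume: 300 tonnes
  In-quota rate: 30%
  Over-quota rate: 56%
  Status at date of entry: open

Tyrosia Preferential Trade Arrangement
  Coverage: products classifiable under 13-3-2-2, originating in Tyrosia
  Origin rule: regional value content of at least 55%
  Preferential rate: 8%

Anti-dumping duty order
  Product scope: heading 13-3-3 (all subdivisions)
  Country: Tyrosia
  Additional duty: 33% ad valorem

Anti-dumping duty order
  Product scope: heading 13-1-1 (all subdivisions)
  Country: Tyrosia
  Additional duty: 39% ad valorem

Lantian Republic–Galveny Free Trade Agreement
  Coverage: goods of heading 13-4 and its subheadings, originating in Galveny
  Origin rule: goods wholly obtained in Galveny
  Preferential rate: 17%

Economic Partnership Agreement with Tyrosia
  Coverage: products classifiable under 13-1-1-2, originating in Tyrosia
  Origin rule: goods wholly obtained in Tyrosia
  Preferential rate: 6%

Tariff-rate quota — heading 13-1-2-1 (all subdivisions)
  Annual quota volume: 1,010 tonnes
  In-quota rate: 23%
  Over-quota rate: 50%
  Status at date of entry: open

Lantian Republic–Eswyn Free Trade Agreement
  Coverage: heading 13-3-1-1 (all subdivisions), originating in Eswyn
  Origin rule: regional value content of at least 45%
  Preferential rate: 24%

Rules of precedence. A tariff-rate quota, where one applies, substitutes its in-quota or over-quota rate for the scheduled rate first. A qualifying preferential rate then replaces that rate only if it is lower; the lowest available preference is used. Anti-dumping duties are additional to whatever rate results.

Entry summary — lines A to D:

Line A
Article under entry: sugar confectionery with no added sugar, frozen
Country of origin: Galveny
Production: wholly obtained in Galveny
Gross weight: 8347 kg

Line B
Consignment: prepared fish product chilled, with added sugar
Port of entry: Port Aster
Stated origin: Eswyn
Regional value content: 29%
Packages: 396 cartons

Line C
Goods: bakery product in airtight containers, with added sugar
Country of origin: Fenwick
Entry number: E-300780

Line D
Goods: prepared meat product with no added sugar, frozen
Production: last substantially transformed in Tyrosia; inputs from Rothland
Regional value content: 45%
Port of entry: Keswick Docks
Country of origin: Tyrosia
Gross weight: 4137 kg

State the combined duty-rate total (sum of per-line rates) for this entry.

Line A: sugar confectionery → 13-4; frozen → 13-4-2; with no added sugar → 13-4-2-1. Scheduled 2%. Galveny agreement on 13-4: wholly obtained → 17% available; preference 17% not lower than 2% → no reduction. → 2%.
Line B: prepared fish product → 13-3; chilled → 13-3-3; with added sugar → 13-3-3-1. Scheduled 33%. Eswyn agreement on 13-3-1-1: 13-3-3-1 not covered. → 33%.
Line C: bakery product → 13-1; in airtight containers → 13-1-2; with added sugar → 13-1-2-2. Scheduled 24%. No special measure applies. → 24%.
Line D: prepared meat product → 13-2; frozen → 13-2-1; with no added sugar → 13-2-1-2. Scheduled 27%. Tyrosia agreement on 13-3-2-2: 13-2-1-2 not covered; Tyrosia agreement on 13-1-1-2: 13-2-1-2 not covered. → 27%.
Sum: 2% + 33% + 24% + 27% = 86%.

86%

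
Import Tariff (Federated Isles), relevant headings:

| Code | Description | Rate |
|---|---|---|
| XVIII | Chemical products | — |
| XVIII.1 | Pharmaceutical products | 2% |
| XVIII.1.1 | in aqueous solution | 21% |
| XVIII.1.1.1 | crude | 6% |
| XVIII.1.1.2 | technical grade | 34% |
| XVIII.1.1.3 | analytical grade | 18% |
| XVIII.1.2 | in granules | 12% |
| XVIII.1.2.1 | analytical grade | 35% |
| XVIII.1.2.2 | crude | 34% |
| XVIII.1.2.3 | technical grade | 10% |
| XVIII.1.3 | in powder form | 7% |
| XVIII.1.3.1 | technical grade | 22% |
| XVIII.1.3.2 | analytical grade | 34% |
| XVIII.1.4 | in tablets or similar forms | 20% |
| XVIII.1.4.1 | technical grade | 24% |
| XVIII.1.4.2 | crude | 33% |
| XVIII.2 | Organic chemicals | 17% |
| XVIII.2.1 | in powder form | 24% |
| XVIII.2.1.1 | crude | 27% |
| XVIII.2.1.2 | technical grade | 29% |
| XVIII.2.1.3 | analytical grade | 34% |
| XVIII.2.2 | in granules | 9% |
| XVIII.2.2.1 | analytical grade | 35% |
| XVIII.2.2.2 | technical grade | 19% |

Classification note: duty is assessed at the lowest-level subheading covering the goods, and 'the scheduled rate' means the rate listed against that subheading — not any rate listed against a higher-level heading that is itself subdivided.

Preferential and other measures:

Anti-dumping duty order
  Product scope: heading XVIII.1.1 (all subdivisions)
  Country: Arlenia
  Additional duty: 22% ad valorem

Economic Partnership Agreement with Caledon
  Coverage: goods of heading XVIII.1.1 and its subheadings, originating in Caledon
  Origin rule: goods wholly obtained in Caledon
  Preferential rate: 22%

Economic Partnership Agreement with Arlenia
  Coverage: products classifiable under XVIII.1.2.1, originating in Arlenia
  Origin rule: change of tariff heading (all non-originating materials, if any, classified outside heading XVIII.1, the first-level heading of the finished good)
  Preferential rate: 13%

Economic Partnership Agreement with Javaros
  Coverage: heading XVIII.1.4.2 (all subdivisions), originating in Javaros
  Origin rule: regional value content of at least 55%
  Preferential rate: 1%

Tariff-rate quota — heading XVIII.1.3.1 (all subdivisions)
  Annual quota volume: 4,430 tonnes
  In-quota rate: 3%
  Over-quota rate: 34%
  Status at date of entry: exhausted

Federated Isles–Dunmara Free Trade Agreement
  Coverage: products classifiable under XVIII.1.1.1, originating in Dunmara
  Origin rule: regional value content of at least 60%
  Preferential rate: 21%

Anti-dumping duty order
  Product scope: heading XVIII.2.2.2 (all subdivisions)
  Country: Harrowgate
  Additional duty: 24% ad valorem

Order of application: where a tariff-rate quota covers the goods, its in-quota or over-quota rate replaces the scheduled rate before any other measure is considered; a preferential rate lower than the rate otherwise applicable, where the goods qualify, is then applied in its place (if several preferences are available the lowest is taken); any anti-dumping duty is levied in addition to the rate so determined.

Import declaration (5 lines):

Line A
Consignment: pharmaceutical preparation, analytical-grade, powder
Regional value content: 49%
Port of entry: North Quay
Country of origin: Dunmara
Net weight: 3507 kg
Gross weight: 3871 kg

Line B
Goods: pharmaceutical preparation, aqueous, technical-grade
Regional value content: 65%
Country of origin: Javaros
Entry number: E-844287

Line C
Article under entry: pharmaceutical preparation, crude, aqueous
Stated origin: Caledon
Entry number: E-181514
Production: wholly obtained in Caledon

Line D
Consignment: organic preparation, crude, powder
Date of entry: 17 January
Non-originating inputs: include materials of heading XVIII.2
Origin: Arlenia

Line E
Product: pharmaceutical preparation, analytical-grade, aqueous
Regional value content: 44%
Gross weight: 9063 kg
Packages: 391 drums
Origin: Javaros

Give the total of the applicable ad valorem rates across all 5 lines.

119%

Line A: pharmaceutical → XVIII.1; powder → XVIII.1.3; analytical-grade → XVIII.1.3.2. Scheduled 34%. Dunmara agreement on XVIII.1.1.1: XVIII.1.3.2 not covered. → 34%.
Line B: pharmaceutical → XVIII.1; aqueous → XVIII.1.1; technical-grade → XVIII.1.1.2. Scheduled 34%. Javaros agreement on XVIII.1.4.2: XVIII.1.1.2 not covered. → 34%.
Line C: pharmaceutical → XVIII.1; aqueous → XVIII.1.1; crude → XVIII.1.1.1. Scheduled 6%. Caledon agreement on XVIII.1.1: wholly obtained → 22% available; preference 22% not lower than 6% → no reduction. → 6%.
Line D: organic → XVIII.2; powder → XVIII.2.1; crude → XVIII.2.1.1. Scheduled 27%. Arlenia agreement on XVIII.1.2.1: XVIII.2.1.1 not covered. → 27%.
Line E: pharmaceutical → XVIII.1; aqueous → XVIII.1.1; analytical-grade → XVIII.1.1.3. Scheduled 18%. Javaros agreement on XVIII.1.4.2: XVIII.1.1.3 not covered. → 18%.
Sum: 34% + 34% + 6% + 27% + 18% = 119%.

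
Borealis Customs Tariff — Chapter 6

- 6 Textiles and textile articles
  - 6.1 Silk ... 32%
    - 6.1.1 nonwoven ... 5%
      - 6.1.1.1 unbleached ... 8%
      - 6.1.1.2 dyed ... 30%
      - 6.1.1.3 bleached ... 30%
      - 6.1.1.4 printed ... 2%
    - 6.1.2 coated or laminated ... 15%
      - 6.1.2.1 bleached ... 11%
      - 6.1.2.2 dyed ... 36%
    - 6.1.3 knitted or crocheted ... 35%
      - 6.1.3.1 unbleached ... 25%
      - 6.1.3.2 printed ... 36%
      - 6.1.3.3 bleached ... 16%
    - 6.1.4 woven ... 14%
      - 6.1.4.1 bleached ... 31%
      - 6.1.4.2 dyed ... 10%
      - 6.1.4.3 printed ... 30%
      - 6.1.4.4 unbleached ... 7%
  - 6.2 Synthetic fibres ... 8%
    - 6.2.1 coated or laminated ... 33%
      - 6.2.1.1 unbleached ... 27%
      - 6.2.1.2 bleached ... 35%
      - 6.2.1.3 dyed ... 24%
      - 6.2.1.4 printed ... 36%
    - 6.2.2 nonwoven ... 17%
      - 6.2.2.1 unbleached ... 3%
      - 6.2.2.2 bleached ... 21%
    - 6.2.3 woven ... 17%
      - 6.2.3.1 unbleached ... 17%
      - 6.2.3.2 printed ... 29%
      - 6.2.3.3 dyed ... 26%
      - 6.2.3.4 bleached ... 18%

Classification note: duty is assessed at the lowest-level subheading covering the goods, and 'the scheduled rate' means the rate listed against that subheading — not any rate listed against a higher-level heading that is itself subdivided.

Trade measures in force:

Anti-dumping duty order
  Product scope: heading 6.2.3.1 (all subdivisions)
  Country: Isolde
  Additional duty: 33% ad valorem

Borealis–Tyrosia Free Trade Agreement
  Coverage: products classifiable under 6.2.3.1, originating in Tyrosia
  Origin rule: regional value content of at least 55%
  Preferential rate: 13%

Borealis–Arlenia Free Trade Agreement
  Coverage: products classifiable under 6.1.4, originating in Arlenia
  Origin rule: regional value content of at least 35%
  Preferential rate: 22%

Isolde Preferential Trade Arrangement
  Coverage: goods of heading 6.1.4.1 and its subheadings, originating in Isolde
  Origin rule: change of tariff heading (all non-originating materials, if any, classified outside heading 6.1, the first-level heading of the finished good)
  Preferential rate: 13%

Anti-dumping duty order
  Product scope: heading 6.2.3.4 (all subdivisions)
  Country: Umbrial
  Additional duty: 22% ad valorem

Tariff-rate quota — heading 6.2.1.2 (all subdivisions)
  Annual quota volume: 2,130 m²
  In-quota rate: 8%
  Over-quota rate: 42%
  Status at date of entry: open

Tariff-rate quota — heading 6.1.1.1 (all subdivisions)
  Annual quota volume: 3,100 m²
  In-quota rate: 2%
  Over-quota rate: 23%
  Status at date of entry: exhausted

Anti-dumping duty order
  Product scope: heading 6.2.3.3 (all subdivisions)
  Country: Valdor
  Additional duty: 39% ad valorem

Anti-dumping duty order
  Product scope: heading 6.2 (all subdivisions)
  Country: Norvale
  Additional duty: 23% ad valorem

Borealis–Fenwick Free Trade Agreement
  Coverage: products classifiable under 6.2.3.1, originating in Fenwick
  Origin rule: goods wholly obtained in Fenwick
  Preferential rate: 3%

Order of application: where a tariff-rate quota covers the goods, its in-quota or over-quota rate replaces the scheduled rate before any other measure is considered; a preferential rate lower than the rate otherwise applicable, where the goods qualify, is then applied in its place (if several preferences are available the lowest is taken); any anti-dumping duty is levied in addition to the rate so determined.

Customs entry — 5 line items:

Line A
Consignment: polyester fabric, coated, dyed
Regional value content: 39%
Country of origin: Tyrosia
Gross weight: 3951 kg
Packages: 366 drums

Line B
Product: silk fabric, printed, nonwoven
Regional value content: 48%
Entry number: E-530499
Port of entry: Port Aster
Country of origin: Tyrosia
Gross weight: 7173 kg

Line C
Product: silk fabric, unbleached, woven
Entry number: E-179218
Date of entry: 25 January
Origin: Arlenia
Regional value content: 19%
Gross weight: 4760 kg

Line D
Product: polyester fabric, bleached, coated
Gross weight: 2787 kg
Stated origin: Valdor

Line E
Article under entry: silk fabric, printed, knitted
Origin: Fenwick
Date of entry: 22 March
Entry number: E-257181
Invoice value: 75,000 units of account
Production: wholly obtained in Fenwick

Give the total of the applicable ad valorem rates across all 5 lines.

77%

Line A: polyester → 6.2; coated → 6.2.1; dyed → 6.2.1.3. Scheduled 24%. Tyrosia agreement on 6.2.3.1: 6.2.1.3 not covered. → 24%.
Line B: silk → 6.1; nonwoven → 6.1.1; printed → 6.1.1.4. Scheduled 2%. Tyrosia agreement on 6.2.3.1: 6.1.1.4 not covered. → 2%.
Line C: silk → 6.1; woven → 6.1.4; unbleached → 6.1.4.4. Scheduled 7%. Arlenia agreement on 6.1.4: RVC < 35%. → 7%.
Line D: polyester → 6.2; coated → 6.2.1; bleached → 6.2.1.2. Scheduled 35%. quota on 6.2.1.2 open → in-quota 8%. → 8%.
Line E: silk → 6.1; knitted → 6.1.3; printed → 6.1.3.2. Scheduled 36%. Fenwick agreement on 6.2.3.1: 6.1.3.2 not covered. → 36%.
Sum: 24% + 2% + 7% + 8% + 36% = 77%.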